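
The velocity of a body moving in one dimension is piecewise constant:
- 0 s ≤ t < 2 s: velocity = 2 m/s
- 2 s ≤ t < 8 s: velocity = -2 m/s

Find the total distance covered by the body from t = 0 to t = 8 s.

Total distance travelled is ∫|v| dt — sum the magnitudes of each area piece.
0–2 s: |2| × 2 = 4 m
2–8 s: |-2| × 6 = 12 m
Total distance = 16 m

16 m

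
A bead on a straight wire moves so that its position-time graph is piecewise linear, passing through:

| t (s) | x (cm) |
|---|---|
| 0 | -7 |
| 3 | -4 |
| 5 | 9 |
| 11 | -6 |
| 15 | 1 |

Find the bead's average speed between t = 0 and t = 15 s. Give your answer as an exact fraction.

38/15 cm/s

Average speed = (total path length)/(elapsed time); on a piecewise-linear x-t graph the path length is Σ|Δx|.
0–3 s: |Δx| = |-4 − -7| = 3 cm
3–5 s: |Δx| = |9 − -4| = 13 cm
5–11 s: |Δx| = |-6 − 9| = 15 cm
11–15 s: |Δx| = |1 − -6| = 7 cm
Total path = 38 cm; average speed = 38/15 = 38/15 cm/s.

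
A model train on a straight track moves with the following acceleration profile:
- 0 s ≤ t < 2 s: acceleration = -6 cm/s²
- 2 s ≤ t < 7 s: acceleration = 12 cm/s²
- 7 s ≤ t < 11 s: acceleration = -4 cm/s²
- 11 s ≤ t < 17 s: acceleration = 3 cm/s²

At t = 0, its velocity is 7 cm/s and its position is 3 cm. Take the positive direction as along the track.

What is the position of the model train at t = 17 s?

606 cm

On each constant-a segment, Δv = aΔt and Δx = v₀Δt + ½aΔt²; chain segment to segment.
0–2 s: v starts 7 cm/s; Δx = 7·2 + ½·-6·2² = 2 cm; v ends -5 cm/s.
2–7 s: v starts -5 cm/s; Δx = -5·5 + ½·12·5² = 125 cm; v ends 55 cm/s.
7–11 s: v starts 55 cm/s; Δx = 55·4 + ½·-4·4² = 188 cm; v ends 39 cm/s.
11–17 s: v starts 39 cm/s; Δx = 39·6 + ½·3·6² = 288 cm; v ends 57 cm/s.
x(17) = 3 + Σ Δx = 606 cm.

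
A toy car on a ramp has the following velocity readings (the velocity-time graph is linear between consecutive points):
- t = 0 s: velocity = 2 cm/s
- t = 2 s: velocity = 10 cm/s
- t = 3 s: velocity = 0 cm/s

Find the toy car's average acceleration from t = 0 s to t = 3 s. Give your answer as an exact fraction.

Average acceleration = Δv/Δt = (0 − 2)/(3 − 0) = -2/3 cm/s².

-2/3 cm/s²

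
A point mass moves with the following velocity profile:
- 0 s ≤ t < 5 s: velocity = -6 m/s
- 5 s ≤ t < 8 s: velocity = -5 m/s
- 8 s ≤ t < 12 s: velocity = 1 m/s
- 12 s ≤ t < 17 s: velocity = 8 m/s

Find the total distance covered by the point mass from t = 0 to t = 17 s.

89 m

Distance (not displacement) is the total path length: add the absolute areas under v-t.
0–5 s: |-6| × 5 = 30 m
5–8 s: |-5| × 3 = 15 m
8–12 s: |1| × 4 = 4 m
12–17 s: |8| × 5 = 40 m
Total distance = 89 m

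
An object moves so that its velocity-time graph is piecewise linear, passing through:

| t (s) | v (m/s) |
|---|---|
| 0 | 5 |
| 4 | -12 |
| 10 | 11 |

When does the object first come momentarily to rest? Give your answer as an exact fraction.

v changes sign on 0–4 s (from 5 to -12); the graph is linear there, so v = 0 at t = 0 + (-5)·(4 − 0)/(-12 − 5) = 20/17 s.

t = 20/17 s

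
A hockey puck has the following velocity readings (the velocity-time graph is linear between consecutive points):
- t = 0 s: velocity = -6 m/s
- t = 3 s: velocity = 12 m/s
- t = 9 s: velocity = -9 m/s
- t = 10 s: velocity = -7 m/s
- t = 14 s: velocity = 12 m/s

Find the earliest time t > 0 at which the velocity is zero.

t = 1 s

v changes sign on 0–3 s (from -6 to 12); the graph is linear there, so v = 0 at t = 0 + (6)·(3 − 0)/(12 − -6) = 1 s.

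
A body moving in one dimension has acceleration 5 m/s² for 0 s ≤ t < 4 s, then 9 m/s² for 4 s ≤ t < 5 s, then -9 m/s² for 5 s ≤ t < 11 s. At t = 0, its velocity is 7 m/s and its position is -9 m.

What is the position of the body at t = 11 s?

On each constant-a segment, Δv = aΔt and Δx = v₀Δt + ½aΔt²; chain segment to segment.
0–4 s: v starts 7 m/s; Δx = 7·4 + ½·5·4² = 68 m; v ends 27 m/s.
4–5 s: v starts 27 m/s; Δx = 27·1 + ½·9·1² = 31.5 m; v ends 36 m/s.
5–11 s: v starts 36 m/s; Δx = 36·6 + ½·-9·6² = 54 m; v ends -18 m/s.
x(11) = -9 + Σ Δx = 144.5 m.

144.5 m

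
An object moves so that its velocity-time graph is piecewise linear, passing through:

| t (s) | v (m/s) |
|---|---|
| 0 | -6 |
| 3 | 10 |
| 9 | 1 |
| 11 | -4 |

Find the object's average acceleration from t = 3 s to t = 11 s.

Average acceleration = Δv/Δt = (-4 − 10)/(11 − 3) = -1.75 m/s².

-1.75 m/s²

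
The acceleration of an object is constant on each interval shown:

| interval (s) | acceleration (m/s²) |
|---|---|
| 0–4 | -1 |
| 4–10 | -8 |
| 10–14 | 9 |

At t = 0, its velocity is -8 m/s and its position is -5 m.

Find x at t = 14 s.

-429 m

On each constant-a segment, Δv = aΔt and Δx = v₀Δt + ½aΔt²; chain segment to segment.
0–4 s: v starts -8 m/s; Δx = -8·4 + ½·-1·4² = -40 m; v ends -12 m/s.
4–10 s: v starts -12 m/s; Δx = -12·6 + ½·-8·6² = -216 m; v ends -60 m/s.
10–14 s: v starts -60 m/s; Δx = -60·4 + ½·9·4² = -168 m; v ends -24 m/s.
x(14) = -5 + Σ Δx = -429 m.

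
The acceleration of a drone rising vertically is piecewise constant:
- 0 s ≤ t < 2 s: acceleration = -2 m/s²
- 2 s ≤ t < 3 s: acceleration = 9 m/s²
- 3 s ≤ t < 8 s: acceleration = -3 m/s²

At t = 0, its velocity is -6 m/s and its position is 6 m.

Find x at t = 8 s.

-58 m

On each constant-a segment, Δv = aΔt and Δx = v₀Δt + ½aΔt²; chain segment to segment.
0–2 s: v starts -6 m/s; Δx = -6·2 + ½·-2·2² = -16 m; v ends -10 m/s.
2–3 s: v starts -10 m/s; Δx = -10·1 + ½·9·1² = -5.5 m; v ends -1 m/s.
3–8 s: v starts -1 m/s; Δx = -1·5 + ½·-3·5² = -42.5 m; v ends -16 m/s.
x(8) = 6 + Σ Δx = -58 m.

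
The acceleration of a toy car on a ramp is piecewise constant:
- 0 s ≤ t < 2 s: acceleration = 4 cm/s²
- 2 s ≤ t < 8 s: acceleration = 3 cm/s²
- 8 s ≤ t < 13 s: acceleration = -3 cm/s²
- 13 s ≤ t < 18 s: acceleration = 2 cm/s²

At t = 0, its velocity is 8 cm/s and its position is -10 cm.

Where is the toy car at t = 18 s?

On each constant-a segment, Δv = aΔt and Δx = v₀Δt + ½aΔt²; chain segment to segment.
0–2 s: v starts 8 cm/s; Δx = 8·2 + ½·4·2² = 24 cm; v ends 16 cm/s.
2–8 s: v starts 16 cm/s; Δx = 16·6 + ½·3·6² = 150 cm; v ends 34 cm/s.
8–13 s: v starts 34 cm/s; Δx = 34·5 + ½·-3·5² = 132.5 cm; v ends 19 cm/s.
13–18 s: v starts 19 cm/s; Δx = 19·5 + ½·2·5² = 120 cm; v ends 29 cm/s.
x(18) = -10 + Σ Δx = 416.5 cm.

416.5 cm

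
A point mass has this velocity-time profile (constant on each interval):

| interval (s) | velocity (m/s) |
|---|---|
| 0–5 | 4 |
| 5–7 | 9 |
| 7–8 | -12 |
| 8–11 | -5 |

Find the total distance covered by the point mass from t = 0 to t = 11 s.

Total distance travelled is ∫|v| dt — sum the magnitudes of each area piece.
0–5 s: |4| × 5 = 20 m
5–7 s: |9| × 2 = 18 m
7–8 s: |-12| × 1 = 12 m
8–11 s: |-5| × 3 = 15 m
Total distance = 65 m

65 m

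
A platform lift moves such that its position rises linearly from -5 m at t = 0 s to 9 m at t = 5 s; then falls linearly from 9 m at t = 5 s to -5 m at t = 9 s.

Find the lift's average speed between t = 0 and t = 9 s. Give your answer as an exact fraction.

28/9 m/s

Average speed = (total path length)/(elapsed time); on a piecewise-linear x-t graph the path length is Σ|Δx|.
0–5 s: |Δx| = |9 − -5| = 14 m
5–9 s: |Δx| = |-5 − 9| = 14 m
Total path = 28 m; average speed = 28/9 = 28/9 m/s.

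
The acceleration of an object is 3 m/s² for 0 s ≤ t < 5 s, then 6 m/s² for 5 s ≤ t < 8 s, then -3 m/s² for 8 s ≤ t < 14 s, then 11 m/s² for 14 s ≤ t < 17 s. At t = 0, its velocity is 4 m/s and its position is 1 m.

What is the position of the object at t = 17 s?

On each constant-a segment, Δv = aΔt and Δx = v₀Δt + ½aΔt²; chain segment to segment.
0–5 s: v starts 4 m/s; Δx = 4·5 + ½·3·5² = 57.5 m; v ends 19 m/s.
5–8 s: v starts 19 m/s; Δx = 19·3 + ½·6·3² = 84 m; v ends 37 m/s.
8–14 s: v starts 37 m/s; Δx = 37·6 + ½·-3·6² = 168 m; v ends 19 m/s.
14–17 s: v starts 19 m/s; Δx = 19·3 + ½·11·3² = 106.5 m; v ends 52 m/s.
x(17) = 1 + Σ Δx = 417 m.

417 m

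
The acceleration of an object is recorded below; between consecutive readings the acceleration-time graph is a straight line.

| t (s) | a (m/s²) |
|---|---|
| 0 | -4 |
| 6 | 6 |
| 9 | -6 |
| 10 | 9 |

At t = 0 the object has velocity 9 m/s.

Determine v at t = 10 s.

Δv equals the area under the a-t graph; then v = v₀ + Δv.
0–6 s: ½(-4 + 6)(6) = 6 m/s
6–9 s: ½(6 + -6)(3) = 0 m/s
9–10 s: ½(-6 + 9)(1) = 1.5 m/s
Δv = 7.5 m/s, so v(10) = 9 + (7.5) = 16.5 m/s.

16.5 m/s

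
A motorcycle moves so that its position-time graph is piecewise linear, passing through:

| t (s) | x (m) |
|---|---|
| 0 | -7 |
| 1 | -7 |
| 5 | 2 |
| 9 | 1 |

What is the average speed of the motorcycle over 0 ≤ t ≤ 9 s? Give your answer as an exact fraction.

10/9 m/s

Average speed = (total path length)/(elapsed time); on a piecewise-linear x-t graph the path length is Σ|Δx|.
0–1 s: |Δx| = |-7 − -7| = 0 m
1–5 s: |Δx| = |2 − -7| = 9 m
5–9 s: |Δx| = |1 − 2| = 1 m
Total path = 10 m; average speed = 10/9 = 10/9 m/s.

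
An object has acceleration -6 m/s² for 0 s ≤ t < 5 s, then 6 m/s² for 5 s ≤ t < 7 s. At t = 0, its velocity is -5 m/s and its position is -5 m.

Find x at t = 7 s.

On each constant-a segment, Δv = aΔt and Δx = v₀Δt + ½aΔt²; chain segment to segment.
0–5 s: v starts -5 m/s; Δx = -5·5 + ½·-6·5² = -100 m; v ends -35 m/s.
5–7 s: v starts -35 m/s; Δx = -35·2 + ½·6·2² = -58 m; v ends -23 m/s.
x(7) = -5 + Σ Δx = -163 m.

-163 m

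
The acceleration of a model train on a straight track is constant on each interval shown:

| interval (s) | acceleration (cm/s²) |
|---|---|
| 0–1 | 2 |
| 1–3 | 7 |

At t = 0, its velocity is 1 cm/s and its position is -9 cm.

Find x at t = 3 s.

13 cm

On each constant-a segment, Δv = aΔt and Δx = v₀Δt + ½aΔt²; chain segment to segment.
0–1 s: v starts 1 cm/s; Δx = 1·1 + ½·2·1² = 2 cm; v ends 3 cm/s.
1–3 s: v starts 3 cm/s; Δx = 3·2 + ½·7·2² = 20 cm; v ends 17 cm/s.
x(3) = -9 + Σ Δx = 13 cm.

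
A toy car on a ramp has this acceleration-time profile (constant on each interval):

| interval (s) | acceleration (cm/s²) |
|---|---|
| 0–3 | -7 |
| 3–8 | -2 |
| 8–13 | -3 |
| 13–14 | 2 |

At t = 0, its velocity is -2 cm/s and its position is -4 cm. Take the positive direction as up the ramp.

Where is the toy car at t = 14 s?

On each constant-a segment, Δv = aΔt and Δx = v₀Δt + ½aΔt²; chain segment to segment.
0–3 s: v starts -2 cm/s; Δx = -2·3 + ½·-7·3² = -37.5 cm; v ends -23 cm/s.
3–8 s: v starts -23 cm/s; Δx = -23·5 + ½·-2·5² = -140 cm; v ends -33 cm/s.
8–13 s: v starts -33 cm/s; Δx = -33·5 + ½·-3·5² = -202.5 cm; v ends -48 cm/s.
13–14 s: v starts -48 cm/s; Δx = -48·1 + ½·2·1² = -47 cm; v ends -46 cm/s.
x(14) = -4 + Σ Δx = -431 cm.

-431 cm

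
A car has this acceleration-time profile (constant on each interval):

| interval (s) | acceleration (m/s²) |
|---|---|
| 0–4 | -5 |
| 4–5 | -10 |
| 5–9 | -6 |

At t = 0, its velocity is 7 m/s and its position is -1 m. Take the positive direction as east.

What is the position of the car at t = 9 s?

-171 m

On each constant-a segment, Δv = aΔt and Δx = v₀Δt + ½aΔt²; chain segment to segment.
0–4 s: v starts 7 m/s; Δx = 7·4 + ½·-5·4² = -12 m; v ends -13 m/s.
4–5 s: v starts -13 m/s; Δx = -13·1 + ½·-10·1² = -18 m; v ends -23 m/s.
5–9 s: v starts -23 m/s; Δx = -23·4 + ½·-6·4² = -140 m; v ends -47 m/s.
x(9) = -1 + Σ Δx = -171 m.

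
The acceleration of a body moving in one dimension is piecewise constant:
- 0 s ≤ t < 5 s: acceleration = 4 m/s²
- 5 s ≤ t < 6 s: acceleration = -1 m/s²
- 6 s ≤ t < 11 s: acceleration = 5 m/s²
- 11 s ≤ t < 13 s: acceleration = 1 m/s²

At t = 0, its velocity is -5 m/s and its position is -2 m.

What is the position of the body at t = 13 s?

On each constant-a segment, Δv = aΔt and Δx = v₀Δt + ½aΔt²; chain segment to segment.
0–5 s: v starts -5 m/s; Δx = -5·5 + ½·4·5² = 25 m; v ends 15 m/s.
5–6 s: v starts 15 m/s; Δx = 15·1 + ½·-1·1² = 14.5 m; v ends 14 m/s.
6–11 s: v starts 14 m/s; Δx = 14·5 + ½·5·5² = 132.5 m; v ends 39 m/s.
11–13 s: v starts 39 m/s; Δx = 39·2 + ½·1·2² = 80 m; v ends 41 m/s.
x(13) = -2 + Σ Δx = 250 m.

250 m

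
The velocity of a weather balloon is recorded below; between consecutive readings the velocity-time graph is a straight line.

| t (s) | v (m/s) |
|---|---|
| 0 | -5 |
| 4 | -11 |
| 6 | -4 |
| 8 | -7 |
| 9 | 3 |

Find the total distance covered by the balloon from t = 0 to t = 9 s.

60.9 m

Distance (not displacement) is the total path length: add the absolute areas under v-t.
0–4 s: |½(-5 + -11)(4)| = 32 m
4–6 s: |½(-11 + -4)(2)| = 15 m
6–8 s: |½(-4 + -7)(2)| = 11 m
8–9 s: v = 0 at t = 8.7 s; triangle areas 2.45 + 0.45 = 2.9 m
Total distance = 60.9 m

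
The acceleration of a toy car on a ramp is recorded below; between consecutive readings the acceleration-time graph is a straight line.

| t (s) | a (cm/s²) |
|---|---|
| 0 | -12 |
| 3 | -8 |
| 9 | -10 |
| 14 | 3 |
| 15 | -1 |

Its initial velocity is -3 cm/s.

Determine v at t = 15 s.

Δv equals the area under the a-t graph; then v = v₀ + Δv.
0–3 s: ½(-12 + -8)(3) = -30 cm/s
3–9 s: ½(-8 + -10)(6) = -54 cm/s
9–14 s: ½(-10 + 3)(5) = -17.5 cm/s
14–15 s: ½(3 + -1)(1) = 1 cm/s
Δv = -100.5 cm/s, so v(15) = -3 + (-100.5) = -103.5 cm/s.

-103.5 cm/s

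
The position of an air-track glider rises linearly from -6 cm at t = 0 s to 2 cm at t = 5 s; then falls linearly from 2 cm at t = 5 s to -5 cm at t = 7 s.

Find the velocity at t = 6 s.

Velocity is the slope of the x-t graph on 5–7 s: (-5 − 2)/(7 − 5) = -3.5 cm/s.

-3.5 cm/s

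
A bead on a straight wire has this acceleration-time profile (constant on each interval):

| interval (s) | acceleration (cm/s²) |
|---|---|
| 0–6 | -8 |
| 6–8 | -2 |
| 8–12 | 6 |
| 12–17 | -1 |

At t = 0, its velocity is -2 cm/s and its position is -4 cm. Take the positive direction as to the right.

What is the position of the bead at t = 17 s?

-594.5 cm

On each constant-a segment, Δv = aΔt and Δx = v₀Δt + ½aΔt²; chain segment to segment.
0–6 s: v starts -2 cm/s; Δx = -2·6 + ½·-8·6² = -156 cm; v ends -50 cm/s.
6–8 s: v starts -50 cm/s; Δx = -50·2 + ½·-2·2² = -104 cm; v ends -54 cm/s.
8–12 s: v starts -54 cm/s; Δx = -54·4 + ½·6·4² = -168 cm; v ends -30 cm/s.
12–17 s: v starts -30 cm/s; Δx = -30·5 + ½·-1·5² = -162.5 cm; v ends -35 cm/s.
x(17) = -4 + Σ Δx = -594.5 cm.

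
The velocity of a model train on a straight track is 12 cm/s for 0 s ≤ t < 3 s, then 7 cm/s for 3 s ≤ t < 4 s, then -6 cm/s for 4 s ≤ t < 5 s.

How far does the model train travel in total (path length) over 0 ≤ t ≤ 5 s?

Total distance travelled is ∫|v| dt — sum the magnitudes of each area piece.
0–3 s: |12| × 3 = 36 cm
3–4 s: |7| × 1 = 7 cm
4–5 s: |-6| × 1 = 6 cm
Total distance = 49 cm

49 cm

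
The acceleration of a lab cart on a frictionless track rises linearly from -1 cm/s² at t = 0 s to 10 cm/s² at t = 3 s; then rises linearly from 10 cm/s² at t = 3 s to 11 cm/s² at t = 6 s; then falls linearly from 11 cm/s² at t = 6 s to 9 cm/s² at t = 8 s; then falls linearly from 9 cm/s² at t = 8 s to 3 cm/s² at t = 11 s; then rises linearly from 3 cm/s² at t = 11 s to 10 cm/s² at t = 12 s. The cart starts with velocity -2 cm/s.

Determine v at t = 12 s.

Δv equals the area under the a-t graph; then v = v₀ + Δv.
0–3 s: ½(-1 + 10)(3) = 13.5 cm/s
3–6 s: ½(10 + 11)(3) = 31.5 cm/s
6–8 s: ½(11 + 9)(2) = 20 cm/s
8–11 s: ½(9 + 3)(3) = 18 cm/s
11–12 s: ½(3 + 10)(1) = 6.5 cm/s
Δv = 89.5 cm/s, so v(12) = -2 + (89.5) = 87.5 cm/s.

87.5 cm/s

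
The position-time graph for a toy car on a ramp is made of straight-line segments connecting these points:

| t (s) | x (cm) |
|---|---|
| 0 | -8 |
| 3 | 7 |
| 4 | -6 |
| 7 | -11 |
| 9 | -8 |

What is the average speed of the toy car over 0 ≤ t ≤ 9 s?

Average speed = (total path length)/(elapsed time); on a piecewise-linear x-t graph the path length is Σ|Δx|.
0–3 s: |Δx| = |7 − -8| = 15 cm
3–4 s: |Δx| = |-6 − 7| = 13 cm
4–7 s: |Δx| = |-11 − -6| = 5 cm
7–9 s: |Δx| = |-8 − -11| = 3 cm
Total path = 36 cm; average speed = 36/9 = 4 cm/s.

4 cm/s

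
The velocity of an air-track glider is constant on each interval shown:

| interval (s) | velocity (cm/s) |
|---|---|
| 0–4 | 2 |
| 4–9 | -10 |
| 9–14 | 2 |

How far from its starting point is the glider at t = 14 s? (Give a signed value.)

Net displacement equals the area under the velocity-time graph (areas below the axis count negative).
0–4 s: 2 × 4 = 8 cm
4–9 s: -10 × 5 = -50 cm
9–14 s: 2 × 5 = 10 cm
Net displacement = -32 cm

-32 cm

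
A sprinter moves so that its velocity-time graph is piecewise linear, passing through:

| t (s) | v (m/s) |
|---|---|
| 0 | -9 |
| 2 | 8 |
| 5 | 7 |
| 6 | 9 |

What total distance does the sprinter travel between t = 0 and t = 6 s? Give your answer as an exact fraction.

Total distance travelled is ∫|v| dt — sum the magnitudes of each area piece.
0–2 s: v = 0 at t = 18/17 s; triangle areas 81/17 + 64/17 = 145/17 m
2–5 s: |½(8 + 7)(3)| = 22.5 m
5–6 s: |½(7 + 9)(1)| = 8 m
Total distance = 1327/34 m

1327/34 m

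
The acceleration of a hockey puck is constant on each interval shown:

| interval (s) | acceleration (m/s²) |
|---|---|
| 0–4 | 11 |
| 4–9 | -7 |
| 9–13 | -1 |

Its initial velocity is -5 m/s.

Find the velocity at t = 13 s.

0 m/s

Δv equals the area under the a-t graph; then v = v₀ + Δv.
0–4 s: 11 × 4 = 44 m/s
4–9 s: -7 × 5 = -35 m/s
9–13 s: -1 × 4 = -4 m/s
Δv = 5 m/s, so v(13) = -5 + (5) = 0 m/s.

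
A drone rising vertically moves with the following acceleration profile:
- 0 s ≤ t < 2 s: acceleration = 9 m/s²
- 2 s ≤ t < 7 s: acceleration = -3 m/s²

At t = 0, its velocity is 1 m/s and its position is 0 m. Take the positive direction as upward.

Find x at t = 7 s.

On each constant-a segment, Δv = aΔt and Δx = v₀Δt + ½aΔt²; chain segment to segment.
0–2 s: v starts 1 m/s; Δx = 1·2 + ½·9·2² = 20 m; v ends 19 m/s.
2–7 s: v starts 19 m/s; Δx = 19·5 + ½·-3·5² = 57.5 m; v ends 4 m/s.
x(7) = 0 + Σ Δx = 77.5 m.

77.5 m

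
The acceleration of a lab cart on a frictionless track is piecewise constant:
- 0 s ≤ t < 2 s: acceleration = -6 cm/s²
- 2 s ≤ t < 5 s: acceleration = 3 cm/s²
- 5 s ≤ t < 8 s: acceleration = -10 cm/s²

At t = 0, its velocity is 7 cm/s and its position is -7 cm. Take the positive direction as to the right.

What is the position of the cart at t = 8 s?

-39.5 cm

On each constant-a segment, Δv = aΔt and Δx = v₀Δt + ½aΔt²; chain segment to segment.
0–2 s: v starts 7 cm/s; Δx = 7·2 + ½·-6·2² = 2 cm; v ends -5 cm/s.
2–5 s: v starts -5 cm/s; Δx = -5·3 + ½·3·3² = -1.5 cm; v ends 4 cm/s.
5–8 s: v starts 4 cm/s; Δx = 4·3 + ½·-10·3² = -33 cm; v ends -26 cm/s.
x(8) = -7 + Σ Δx = -39.5 cm.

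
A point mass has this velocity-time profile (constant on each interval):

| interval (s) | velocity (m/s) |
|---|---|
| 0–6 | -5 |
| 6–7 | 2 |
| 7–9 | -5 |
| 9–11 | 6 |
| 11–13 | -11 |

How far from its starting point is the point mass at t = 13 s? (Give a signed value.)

Net displacement equals the area under the velocity-time graph (areas below the axis count negative).
0–6 s: -5 × 6 = -30 m
6–7 s: 2 × 1 = 2 m
7–9 s: -5 × 2 = -10 m
9–11 s: 6 × 2 = 12 m
11–13 s: -11 × 2 = -22 m
Net displacement = -48 m

-48 m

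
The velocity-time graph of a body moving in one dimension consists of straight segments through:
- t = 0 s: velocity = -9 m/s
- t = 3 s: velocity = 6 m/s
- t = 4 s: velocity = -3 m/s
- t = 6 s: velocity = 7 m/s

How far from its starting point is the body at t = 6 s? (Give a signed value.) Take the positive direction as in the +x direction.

Net displacement equals the area under the velocity-time graph (areas below the axis count negative).
0–3 s: ½(-9 + 6)(3) = -4.5 m
3–4 s: ½(6 + -3)(1) = 1.5 m
4–6 s: ½(-3 + 7)(2) = 4 m
Net displacement = 1 m

1 m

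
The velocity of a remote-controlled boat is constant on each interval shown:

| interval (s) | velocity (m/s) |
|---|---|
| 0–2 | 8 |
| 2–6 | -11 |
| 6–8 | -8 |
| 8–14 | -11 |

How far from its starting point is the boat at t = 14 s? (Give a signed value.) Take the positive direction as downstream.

-110 m

Net displacement equals the area under the velocity-time graph (areas below the axis count negative).
0–2 s: 8 × 2 = 16 m
2–6 s: -11 × 4 = -44 m
6–8 s: -8 × 2 = -16 m
8–14 s: -11 × 6 = -66 m
Net displacement = -110 m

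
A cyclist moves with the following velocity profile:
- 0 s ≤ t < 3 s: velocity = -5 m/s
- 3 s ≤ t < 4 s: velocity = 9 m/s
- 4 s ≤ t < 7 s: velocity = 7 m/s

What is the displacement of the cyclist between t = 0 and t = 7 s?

Displacement is the signed area under the v-t curve.
0–3 s: -5 × 3 = -15 m
3–4 s: 9 × 1 = 9 m
4–7 s: 7 × 3 = 21 m
Net displacement = 15 m

15 m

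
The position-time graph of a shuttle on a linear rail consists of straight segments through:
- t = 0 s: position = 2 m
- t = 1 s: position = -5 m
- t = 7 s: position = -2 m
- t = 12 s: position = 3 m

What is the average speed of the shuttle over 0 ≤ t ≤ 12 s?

1.25 m/s

Average speed = (total path length)/(elapsed time); on a piecewise-linear x-t graph the path length is Σ|Δx|.
0–1 s: |Δx| = |-5 − 2| = 7 m
1–7 s: |Δx| = |-2 − -5| = 3 m
7–12 s: |Δx| = |3 − -2| = 5 m
Total path = 15 m; average speed = 15/12 = 1.25 m/s.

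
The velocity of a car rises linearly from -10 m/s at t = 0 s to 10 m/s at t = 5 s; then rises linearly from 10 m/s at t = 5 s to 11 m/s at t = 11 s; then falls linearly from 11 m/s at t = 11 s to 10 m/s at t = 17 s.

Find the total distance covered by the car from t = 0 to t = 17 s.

151 m

Distance (not displacement) is the total path length: add the absolute areas under v-t.
0–5 s: v = 0 at t = 2.5 s; triangle areas 12.5 + 12.5 = 25 m
5–11 s: |½(10 + 11)(6)| = 63 m
11–17 s: |½(11 + 10)(6)| = 63 m
Total distance = 151 m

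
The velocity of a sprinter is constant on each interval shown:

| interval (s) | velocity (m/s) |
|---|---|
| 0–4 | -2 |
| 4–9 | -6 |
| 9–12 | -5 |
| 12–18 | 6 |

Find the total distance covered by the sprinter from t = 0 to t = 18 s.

Total distance travelled is ∫|v| dt — sum the magnitudes of each area piece.
0–4 s: |-2| × 4 = 8 m
4–9 s: |-6| × 5 = 30 m
9–12 s: |-5| × 3 = 15 m
12–18 s: |6| × 6 = 36 m
Total distance = 89 m

89 m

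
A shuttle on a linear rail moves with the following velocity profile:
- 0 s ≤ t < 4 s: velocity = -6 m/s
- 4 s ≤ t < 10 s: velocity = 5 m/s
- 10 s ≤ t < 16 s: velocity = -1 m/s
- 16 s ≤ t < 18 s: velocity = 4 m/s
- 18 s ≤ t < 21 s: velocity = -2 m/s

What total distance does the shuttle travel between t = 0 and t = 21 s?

Total distance travelled is ∫|v| dt — sum the magnitudes of each area piece.
0–4 s: |-6| × 4 = 24 m
4–10 s: |5| × 6 = 30 m
10–16 s: |-1| × 6 = 6 m
16–18 s: |4| × 2 = 8 m
18–21 s: |-2| × 3 = 6 m
Total distance = 74 m

74 m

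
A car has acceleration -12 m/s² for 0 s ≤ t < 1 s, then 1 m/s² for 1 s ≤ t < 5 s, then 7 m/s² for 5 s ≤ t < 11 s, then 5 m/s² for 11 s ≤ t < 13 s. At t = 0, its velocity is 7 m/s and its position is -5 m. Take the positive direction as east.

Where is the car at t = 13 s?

196 m

On each constant-a segment, Δv = aΔt and Δx = v₀Δt + ½aΔt²; chain segment to segment.
0–1 s: v starts 7 m/s; Δx = 7·1 + ½·-12·1² = 1 m; v ends -5 m/s.
1–5 s: v starts -5 m/s; Δx = -5·4 + ½·1·4² = -12 m; v ends -1 m/s.
5–11 s: v starts -1 m/s; Δx = -1·6 + ½·7·6² = 120 m; v ends 41 m/s.
11–13 s: v starts 41 m/s; Δx = 41·2 + ½·5·2² = 92 m; v ends 51 m/s.
x(13) = -5 + Σ Δx = 196 m.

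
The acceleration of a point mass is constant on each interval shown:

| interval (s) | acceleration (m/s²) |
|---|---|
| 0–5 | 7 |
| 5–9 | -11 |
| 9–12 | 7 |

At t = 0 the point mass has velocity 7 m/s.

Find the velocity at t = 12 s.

Δv equals the area under the a-t graph; then v = v₀ + Δv.
0–5 s: 7 × 5 = 35 m/s
5–9 s: -11 × 4 = -44 m/s
9–12 s: 7 × 3 = 21 m/s
Δv = 12 m/s, so v(12) = 7 + (12) = 19 m/s.

19 m/s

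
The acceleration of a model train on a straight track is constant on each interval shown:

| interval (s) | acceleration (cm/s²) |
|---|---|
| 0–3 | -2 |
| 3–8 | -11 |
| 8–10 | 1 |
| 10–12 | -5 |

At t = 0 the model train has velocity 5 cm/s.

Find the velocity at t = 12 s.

-64 cm/s

Δv equals the area under the a-t graph; then v = v₀ + Δv.
0–3 s: -2 × 3 = -6 cm/s
3–8 s: -11 × 5 = -55 cm/s
8–10 s: 1 × 2 = 2 cm/s
10–12 s: -5 × 2 = -10 cm/s
Δv = -69 cm/s, so v(12) = 5 + (-69) = -64 cm/s.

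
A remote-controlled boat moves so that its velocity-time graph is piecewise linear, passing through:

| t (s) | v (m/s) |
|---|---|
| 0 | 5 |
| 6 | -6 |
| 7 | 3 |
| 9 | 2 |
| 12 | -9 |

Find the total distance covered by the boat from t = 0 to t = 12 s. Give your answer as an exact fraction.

Total distance travelled is ∫|v| dt — sum the magnitudes of each area piece.
0–6 s: v = 0 at t = 30/11 s; triangle areas 75/11 + 108/11 = 183/11 m
6–7 s: v = 0 at t = 20/3 s; triangle areas 2 + 0.5 = 2.5 m
7–9 s: |½(3 + 2)(2)| = 5 m
9–12 s: v = 0 at t = 105/11 s; triangle areas 6/11 + 243/22 = 255/22 m
Total distance = 393/11 m

393/11 m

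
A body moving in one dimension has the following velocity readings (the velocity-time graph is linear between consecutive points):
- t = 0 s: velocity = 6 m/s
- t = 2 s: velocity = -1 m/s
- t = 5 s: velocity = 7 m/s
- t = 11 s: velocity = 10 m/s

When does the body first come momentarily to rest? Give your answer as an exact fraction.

t = 12/7 s

v changes sign on 0–2 s (from 6 to -1); the graph is linear there, so v = 0 at t = 0 + (-6)·(2 − 0)/(-1 − 6) = 12/7 s.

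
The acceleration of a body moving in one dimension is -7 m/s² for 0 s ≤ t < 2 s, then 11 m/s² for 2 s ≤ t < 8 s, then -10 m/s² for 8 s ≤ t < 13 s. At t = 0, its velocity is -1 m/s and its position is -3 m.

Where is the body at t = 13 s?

On each constant-a segment, Δv = aΔt and Δx = v₀Δt + ½aΔt²; chain segment to segment.
0–2 s: v starts -1 m/s; Δx = -1·2 + ½·-7·2² = -16 m; v ends -15 m/s.
2–8 s: v starts -15 m/s; Δx = -15·6 + ½·11·6² = 108 m; v ends 51 m/s.
8–13 s: v starts 51 m/s; Δx = 51·5 + ½·-10·5² = 130 m; v ends 1 m/s.
x(13) = -3 + Σ Δx = 219 m.

219 m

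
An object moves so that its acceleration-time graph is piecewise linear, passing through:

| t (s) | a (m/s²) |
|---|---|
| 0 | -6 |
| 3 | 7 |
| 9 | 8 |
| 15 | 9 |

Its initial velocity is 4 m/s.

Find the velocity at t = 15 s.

Δv equals the area under the a-t graph; then v = v₀ + Δv.
0–3 s: ½(-6 + 7)(3) = 1.5 m/s
3–9 s: ½(7 + 8)(6) = 45 m/s
9–15 s: ½(8 + 9)(6) = 51 m/s
Δv = 97.5 m/s, so v(15) = 4 + (97.5) = 101.5 m/s.

101.5 m/s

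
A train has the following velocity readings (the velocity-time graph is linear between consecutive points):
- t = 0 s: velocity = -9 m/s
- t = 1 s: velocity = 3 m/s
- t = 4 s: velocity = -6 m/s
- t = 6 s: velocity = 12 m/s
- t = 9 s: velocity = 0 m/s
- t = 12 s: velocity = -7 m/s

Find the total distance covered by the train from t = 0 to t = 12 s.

49.75 m

Total distance travelled is ∫|v| dt — sum the magnitudes of each area piece.
0–1 s: v = 0 at t = 0.75 s; triangle areas 3.375 + 0.375 = 3.75 m
1–4 s: v = 0 at t = 2 s; triangle areas 1.5 + 6 = 7.5 m
4–6 s: v = 0 at t = 14/3 s; triangle areas 2 + 8 = 10 m
6–9 s: |½(12 + 0)(3)| = 18 m
9–12 s: |½(0 + -7)(3)| = 10.5 m
Total distance = 49.75 m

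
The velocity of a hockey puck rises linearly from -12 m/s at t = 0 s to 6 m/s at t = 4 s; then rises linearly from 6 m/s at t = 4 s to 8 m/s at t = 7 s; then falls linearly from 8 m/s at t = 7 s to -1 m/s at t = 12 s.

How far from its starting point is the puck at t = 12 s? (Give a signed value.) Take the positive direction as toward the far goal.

Displacement is the signed area under the v-t curve.
0–4 s: ½(-12 + 6)(4) = -12 m
4–7 s: ½(6 + 8)(3) = 21 m
7–12 s: ½(8 + -1)(5) = 17.5 m
Net displacement = 26.5 m

26.5 m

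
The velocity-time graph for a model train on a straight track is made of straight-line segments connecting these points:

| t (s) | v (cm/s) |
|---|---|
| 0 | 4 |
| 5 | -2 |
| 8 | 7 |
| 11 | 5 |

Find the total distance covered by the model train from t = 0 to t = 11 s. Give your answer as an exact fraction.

211/6 cm

Total distance travelled is ∫|v| dt — sum the magnitudes of each area piece.
0–5 s: v = 0 at t = 10/3 s; triangle areas 20/3 + 5/3 = 25/3 cm
5–8 s: v = 0 at t = 17/3 s; triangle areas 2/3 + 49/6 = 53/6 cm
8–11 s: |½(7 + 5)(3)| = 18 cm
Total distance = 211/6 cm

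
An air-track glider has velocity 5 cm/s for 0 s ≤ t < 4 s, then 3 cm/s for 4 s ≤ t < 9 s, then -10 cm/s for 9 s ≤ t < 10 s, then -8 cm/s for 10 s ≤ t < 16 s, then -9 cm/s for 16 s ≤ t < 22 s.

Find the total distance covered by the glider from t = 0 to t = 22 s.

Total distance travelled is ∫|v| dt — sum the magnitudes of each area piece.
0–4 s: |5| × 4 = 20 cm
4–9 s: |3| × 5 = 15 cm
9–10 s: |-10| × 1 = 10 cm
10–16 s: |-8| × 6 = 48 cm
16–22 s: |-9| × 6 = 54 cm
Total distance = 147 cm

147 cm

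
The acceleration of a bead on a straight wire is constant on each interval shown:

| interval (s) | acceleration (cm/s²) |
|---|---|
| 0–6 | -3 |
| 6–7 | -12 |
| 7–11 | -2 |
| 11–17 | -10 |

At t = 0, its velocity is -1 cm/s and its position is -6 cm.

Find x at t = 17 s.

On each constant-a segment, Δv = aΔt and Δx = v₀Δt + ½aΔt²; chain segment to segment.
0–6 s: v starts -1 cm/s; Δx = -1·6 + ½·-3·6² = -60 cm; v ends -19 cm/s.
6–7 s: v starts -19 cm/s; Δx = -19·1 + ½·-12·1² = -25 cm; v ends -31 cm/s.
7–11 s: v starts -31 cm/s; Δx = -31·4 + ½·-2·4² = -140 cm; v ends -39 cm/s.
11–17 s: v starts -39 cm/s; Δx = -39·6 + ½·-10·6² = -414 cm; v ends -99 cm/s.
x(17) = -6 + Σ Δx = -645 cm.

-645 cm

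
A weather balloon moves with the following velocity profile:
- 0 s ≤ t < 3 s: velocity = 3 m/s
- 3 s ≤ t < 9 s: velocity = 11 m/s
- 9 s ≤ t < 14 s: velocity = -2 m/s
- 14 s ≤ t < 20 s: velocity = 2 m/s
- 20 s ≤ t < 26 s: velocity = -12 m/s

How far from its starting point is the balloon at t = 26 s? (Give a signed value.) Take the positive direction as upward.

Net displacement equals the area under the velocity-time graph (areas below the axis count negative).
0–3 s: 3 × 3 = 9 m
3–9 s: 11 × 6 = 66 m
9–14 s: -2 × 5 = -10 m
14–20 s: 2 × 6 = 12 m
20–26 s: -12 × 6 = -72 m
Net displacement = 5 m

5 m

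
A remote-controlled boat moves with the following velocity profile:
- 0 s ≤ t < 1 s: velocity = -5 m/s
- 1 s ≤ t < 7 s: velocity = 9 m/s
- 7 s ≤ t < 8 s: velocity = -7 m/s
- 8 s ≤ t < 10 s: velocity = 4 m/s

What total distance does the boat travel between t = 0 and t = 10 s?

74 m

Distance (not displacement) is the total path length: add the absolute areas under v-t.
0–1 s: |-5| × 1 = 5 m
1–7 s: |9| × 6 = 54 m
7–8 s: |-7| × 1 = 7 m
8–10 s: |4| × 2 = 8 m
Total distance = 74 m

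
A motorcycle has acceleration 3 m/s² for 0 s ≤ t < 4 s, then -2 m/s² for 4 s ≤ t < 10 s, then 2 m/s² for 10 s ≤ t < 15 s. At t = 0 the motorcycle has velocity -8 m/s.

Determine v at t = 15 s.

Δv equals the area under the a-t graph; then v = v₀ + Δv.
0–4 s: 3 × 4 = 12 m/s
4–10 s: -2 × 6 = -12 m/s
10–15 s: 2 × 5 = 10 m/s
Δv = 10 m/s, so v(15) = -8 + (10) = 2 m/s.

2 m/s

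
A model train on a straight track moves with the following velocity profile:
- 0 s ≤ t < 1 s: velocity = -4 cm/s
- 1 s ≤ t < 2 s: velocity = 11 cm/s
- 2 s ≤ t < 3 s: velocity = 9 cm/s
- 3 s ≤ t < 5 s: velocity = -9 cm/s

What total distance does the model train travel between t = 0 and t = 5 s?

Distance (not displacement) is the total path length: add the absolute areas under v-t.
0–1 s: |-4| × 1 = 4 cm
1–2 s: |11| × 1 = 11 cm
2–3 s: |9| × 1 = 9 cm
3–5 s: |-9| × 2 = 18 cm
Total distance = 42 cm

42 cm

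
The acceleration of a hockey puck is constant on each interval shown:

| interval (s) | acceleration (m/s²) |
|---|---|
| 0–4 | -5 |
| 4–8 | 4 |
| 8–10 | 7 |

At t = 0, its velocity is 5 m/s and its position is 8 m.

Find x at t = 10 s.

On each constant-a segment, Δv = aΔt and Δx = v₀Δt + ½aΔt²; chain segment to segment.
0–4 s: v starts 5 m/s; Δx = 5·4 + ½·-5·4² = -20 m; v ends -15 m/s.
4–8 s: v starts -15 m/s; Δx = -15·4 + ½·4·4² = -28 m; v ends 1 m/s.
8–10 s: v starts 1 m/s; Δx = 1·2 + ½·7·2² = 16 m; v ends 15 m/s.
x(10) = 8 + Σ Δx = -24 m.

-24 m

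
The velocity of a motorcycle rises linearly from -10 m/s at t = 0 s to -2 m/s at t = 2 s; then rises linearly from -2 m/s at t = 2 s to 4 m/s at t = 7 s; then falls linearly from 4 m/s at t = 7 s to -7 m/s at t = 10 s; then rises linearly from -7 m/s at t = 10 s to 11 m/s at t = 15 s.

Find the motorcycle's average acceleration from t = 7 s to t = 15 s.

Average acceleration = Δv/Δt = (11 − 4)/(15 − 7) = 0.875 m/s².

0.875 m/s²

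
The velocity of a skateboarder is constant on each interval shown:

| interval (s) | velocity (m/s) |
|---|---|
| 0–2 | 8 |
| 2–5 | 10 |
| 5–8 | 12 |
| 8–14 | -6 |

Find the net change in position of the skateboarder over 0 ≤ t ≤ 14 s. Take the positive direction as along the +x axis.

46 m

Net displacement equals the area under the velocity-time graph (areas below the axis count negative).
0–2 s: 8 × 2 = 16 m
2–5 s: 10 × 3 = 30 m
5–8 s: 12 × 3 = 36 m
8–14 s: -6 × 6 = -36 m
Net displacement = 46 m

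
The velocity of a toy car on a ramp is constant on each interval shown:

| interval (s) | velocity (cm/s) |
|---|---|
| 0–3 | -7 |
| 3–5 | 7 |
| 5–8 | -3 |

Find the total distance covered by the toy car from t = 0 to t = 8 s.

44 cm

Distance (not displacement) is the total path length: add the absolute areas under v-t.
0–3 s: |-7| × 3 = 21 cm
3–5 s: |7| × 2 = 14 cm
5–8 s: |-3| × 3 = 9 cm
Total distance = 44 cm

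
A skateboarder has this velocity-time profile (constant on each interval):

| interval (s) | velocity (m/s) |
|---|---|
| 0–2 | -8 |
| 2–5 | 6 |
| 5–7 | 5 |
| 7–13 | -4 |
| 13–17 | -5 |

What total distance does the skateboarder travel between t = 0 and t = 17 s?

Total distance travelled is ∫|v| dt — sum the magnitudes of each area piece.
0–2 s: |-8| × 2 = 16 m
2–5 s: |6| × 3 = 18 m
5–7 s: |5| × 2 = 10 m
7–13 s: |-4| × 6 = 24 m
13–17 s: |-5| × 4 = 20 m
Total distance = 88 m

88 m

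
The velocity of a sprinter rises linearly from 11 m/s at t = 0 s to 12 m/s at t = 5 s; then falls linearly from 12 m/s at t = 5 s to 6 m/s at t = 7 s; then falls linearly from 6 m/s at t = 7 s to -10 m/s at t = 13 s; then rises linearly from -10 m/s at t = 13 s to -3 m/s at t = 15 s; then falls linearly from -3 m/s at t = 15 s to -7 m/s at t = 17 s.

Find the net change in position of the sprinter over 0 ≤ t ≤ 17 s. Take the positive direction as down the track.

40.5 m

Displacement is the signed area under the v-t curve.
0–5 s: ½(11 + 12)(5) = 57.5 m
5–7 s: ½(12 + 6)(2) = 18 m
7–13 s: ½(6 + -10)(6) = -12 m
13–15 s: ½(-10 + -3)(2) = -13 m
15–17 s: ½(-3 + -7)(2) = -10 m
Net displacement = 40.5 m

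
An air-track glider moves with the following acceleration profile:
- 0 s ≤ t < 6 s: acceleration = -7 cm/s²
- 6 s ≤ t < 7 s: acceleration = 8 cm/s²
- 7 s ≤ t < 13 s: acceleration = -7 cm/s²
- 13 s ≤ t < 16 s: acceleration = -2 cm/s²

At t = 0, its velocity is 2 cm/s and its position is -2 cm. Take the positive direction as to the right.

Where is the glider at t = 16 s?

-701 cm

On each constant-a segment, Δv = aΔt and Δx = v₀Δt + ½aΔt²; chain segment to segment.
0–6 s: v starts 2 cm/s; Δx = 2·6 + ½·-7·6² = -114 cm; v ends -40 cm/s.
6–7 s: v starts -40 cm/s; Δx = -40·1 + ½·8·1² = -36 cm; v ends -32 cm/s.
7–13 s: v starts -32 cm/s; Δx = -32·6 + ½·-7·6² = -318 cm; v ends -74 cm/s.
13–16 s: v starts -74 cm/s; Δx = -74·3 + ½·-2·3² = -231 cm; v ends -80 cm/s.
x(16) = -2 + Σ Δx = -701 cm.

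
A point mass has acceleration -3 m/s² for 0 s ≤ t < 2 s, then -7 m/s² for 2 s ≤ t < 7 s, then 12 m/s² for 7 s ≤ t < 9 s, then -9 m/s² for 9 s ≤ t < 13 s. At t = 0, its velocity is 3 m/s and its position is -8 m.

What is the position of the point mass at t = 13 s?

On each constant-a segment, Δv = aΔt and Δx = v₀Δt + ½aΔt²; chain segment to segment.
0–2 s: v starts 3 m/s; Δx = 3·2 + ½·-3·2² = 0 m; v ends -3 m/s.
2–7 s: v starts -3 m/s; Δx = -3·5 + ½·-7·5² = -102.5 m; v ends -38 m/s.
7–9 s: v starts -38 m/s; Δx = -38·2 + ½·12·2² = -52 m; v ends -14 m/s.
9–13 s: v starts -14 m/s; Δx = -14·4 + ½·-9·4² = -128 m; v ends -50 m/s.
x(13) = -8 + Σ Δx = -290.5 m.

-290.5 m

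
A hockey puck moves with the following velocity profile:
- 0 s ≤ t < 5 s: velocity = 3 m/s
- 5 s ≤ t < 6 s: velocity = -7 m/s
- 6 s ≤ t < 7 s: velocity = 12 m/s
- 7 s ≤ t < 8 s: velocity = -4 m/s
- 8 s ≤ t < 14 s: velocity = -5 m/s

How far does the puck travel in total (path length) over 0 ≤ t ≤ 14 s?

Total distance travelled is ∫|v| dt — sum the magnitudes of each area piece.
0–5 s: |3| × 5 = 15 m
5–6 s: |-7| × 1 = 7 m
6–7 s: |12| × 1 = 12 m
7–8 s: |-4| × 1 = 4 m
8–14 s: |-5| × 6 = 30 m
Total distance = 68 m

68 m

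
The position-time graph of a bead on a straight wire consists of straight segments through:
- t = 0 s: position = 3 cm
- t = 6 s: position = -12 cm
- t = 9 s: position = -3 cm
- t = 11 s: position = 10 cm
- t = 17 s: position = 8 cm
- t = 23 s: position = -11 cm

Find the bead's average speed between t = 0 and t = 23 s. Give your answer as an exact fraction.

Average speed = (total path length)/(elapsed time); on a piecewise-linear x-t graph the path length is Σ|Δx|.
0–6 s: |Δx| = |-12 − 3| = 15 cm
6–9 s: |Δx| = |-3 − -12| = 9 cm
9–11 s: |Δx| = |10 − -3| = 13 cm
11–17 s: |Δx| = |8 − 10| = 2 cm
17–23 s: |Δx| = |-11 − 8| = 19 cm
Total path = 58 cm; average speed = 58/23 = 58/23 cm/s.

58/23 cm/s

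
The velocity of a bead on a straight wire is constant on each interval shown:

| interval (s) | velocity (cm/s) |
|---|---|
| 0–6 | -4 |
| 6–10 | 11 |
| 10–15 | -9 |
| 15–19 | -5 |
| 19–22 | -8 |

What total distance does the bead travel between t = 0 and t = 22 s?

157 cm

Total distance travelled is ∫|v| dt — sum the magnitudes of each area piece.
0–6 s: |-4| × 6 = 24 cm
6–10 s: |11| × 4 = 44 cm
10–15 s: |-9| × 5 = 45 cm
15–19 s: |-5| × 4 = 20 cm
19–22 s: |-8| × 3 = 24 cm
Total distance = 157 cm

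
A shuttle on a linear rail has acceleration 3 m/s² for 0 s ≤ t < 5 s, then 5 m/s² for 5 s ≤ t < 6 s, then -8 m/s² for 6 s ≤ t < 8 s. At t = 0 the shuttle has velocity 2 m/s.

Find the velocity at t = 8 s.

6 m/s

Δv equals the area under the a-t graph; then v = v₀ + Δv.
0–5 s: 3 × 5 = 15 m/s
5–6 s: 5 × 1 = 5 m/s
6–8 s: -8 × 2 = -16 m/s
Δv = 4 m/s, so v(8) = 2 + (4) = 6 m/s.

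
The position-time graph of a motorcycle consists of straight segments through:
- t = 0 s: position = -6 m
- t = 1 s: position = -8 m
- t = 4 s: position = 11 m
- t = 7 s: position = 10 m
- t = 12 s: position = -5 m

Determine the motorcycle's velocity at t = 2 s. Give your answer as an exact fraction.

19/3 m/s

Velocity is the slope of the x-t graph on 1–4 s: (11 − -8)/(4 − 1) = 19/3 m/s.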